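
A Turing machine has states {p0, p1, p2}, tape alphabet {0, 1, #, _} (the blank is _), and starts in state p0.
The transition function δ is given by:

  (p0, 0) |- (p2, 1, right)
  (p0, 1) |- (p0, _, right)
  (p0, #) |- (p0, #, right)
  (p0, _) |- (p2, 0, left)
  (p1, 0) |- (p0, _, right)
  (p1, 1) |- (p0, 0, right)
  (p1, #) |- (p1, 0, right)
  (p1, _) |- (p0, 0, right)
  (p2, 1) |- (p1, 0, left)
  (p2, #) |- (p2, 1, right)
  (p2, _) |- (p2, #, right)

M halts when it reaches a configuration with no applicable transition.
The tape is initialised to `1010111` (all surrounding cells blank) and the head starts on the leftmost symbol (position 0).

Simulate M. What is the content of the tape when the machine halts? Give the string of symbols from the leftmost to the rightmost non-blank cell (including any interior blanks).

010111

p0 | [1]010111   read 1 → write _, move right, go to p0
p0 | _[0]10111   read 0 → write 1, move right, go to p2
p2 | _1[1]0111   read 1 → write 0, move left, go to p1
p1 | _[1]00111   read 1 → write 0, move right, go to p0
p0 | _0[0]0111   read 0 → write 1, move right, go to p2
p2 | _01[0]111
The non-blank tape span at halt is 010111.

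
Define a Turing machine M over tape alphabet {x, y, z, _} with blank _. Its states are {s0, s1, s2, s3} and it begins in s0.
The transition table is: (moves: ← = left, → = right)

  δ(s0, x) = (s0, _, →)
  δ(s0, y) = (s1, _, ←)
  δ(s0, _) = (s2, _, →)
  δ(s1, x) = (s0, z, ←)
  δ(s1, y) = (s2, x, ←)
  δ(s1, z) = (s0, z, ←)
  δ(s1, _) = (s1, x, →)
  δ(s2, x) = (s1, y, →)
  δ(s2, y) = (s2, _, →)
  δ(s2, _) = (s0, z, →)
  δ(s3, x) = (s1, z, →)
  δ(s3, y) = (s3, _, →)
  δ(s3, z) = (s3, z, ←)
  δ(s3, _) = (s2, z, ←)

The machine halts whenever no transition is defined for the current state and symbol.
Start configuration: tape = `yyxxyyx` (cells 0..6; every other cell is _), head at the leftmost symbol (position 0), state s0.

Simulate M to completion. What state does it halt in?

s0 | __[y]yxxyyx   read y → write _, move ←, go to s1
s1 | _[_]_yxxyyx   read _ → write x, move →, go to s1
s1 | _x[_]yxxyyx   read _ → write x, move →, go to s1
s1 | _xx[y]xxyyx   read y → write x, move ←, go to s2
s2 | _x[x]xxxyyx   read x → write y, move →, go to s1
s1 | _xy[x]xxyyx   read x → write z, move ←, go to s0
s0 | _x[y]zxxyyx   read y → write _, move ←, go to s1
s1 | _[x]_zxxyyx   read x → write z, move ←, go to s0
s0 | [_]z_zxxyyx   read _ → write _, move →, go to s2
s2 | _[z]_zxxyyx
No transition is defined for (s2, z); M halts in state s2.

s2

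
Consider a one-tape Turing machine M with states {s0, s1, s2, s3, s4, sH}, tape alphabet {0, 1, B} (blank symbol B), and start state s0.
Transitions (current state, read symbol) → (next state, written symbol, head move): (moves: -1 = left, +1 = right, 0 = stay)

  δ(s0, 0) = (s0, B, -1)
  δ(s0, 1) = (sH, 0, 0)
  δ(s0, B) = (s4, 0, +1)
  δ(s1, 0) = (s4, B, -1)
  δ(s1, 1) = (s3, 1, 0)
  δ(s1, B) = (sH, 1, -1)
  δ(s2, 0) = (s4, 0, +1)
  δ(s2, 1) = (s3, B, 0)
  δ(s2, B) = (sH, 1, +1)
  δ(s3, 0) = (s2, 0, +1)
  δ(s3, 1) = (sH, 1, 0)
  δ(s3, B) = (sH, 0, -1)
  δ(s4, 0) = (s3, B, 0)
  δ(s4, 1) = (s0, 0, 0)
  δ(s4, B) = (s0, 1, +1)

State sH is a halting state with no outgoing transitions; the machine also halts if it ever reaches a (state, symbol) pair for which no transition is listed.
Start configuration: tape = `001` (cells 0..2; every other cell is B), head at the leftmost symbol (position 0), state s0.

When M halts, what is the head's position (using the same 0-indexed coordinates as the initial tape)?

s0 | B[0]01   read 0 → write B, move -1, go to s0
s0 | [B]B01   read B → write 0, move +1, go to s4
s4 | 0[B]01   read B → write 1, move +1, go to s0
s0 | 01[0]1   read 0 → write B, move -1, go to s0
s0 | 0[1]B1   read 1 → write 0, move 0, go to sH
sH | 0[0]B1
At halt the head is at cell 0.

0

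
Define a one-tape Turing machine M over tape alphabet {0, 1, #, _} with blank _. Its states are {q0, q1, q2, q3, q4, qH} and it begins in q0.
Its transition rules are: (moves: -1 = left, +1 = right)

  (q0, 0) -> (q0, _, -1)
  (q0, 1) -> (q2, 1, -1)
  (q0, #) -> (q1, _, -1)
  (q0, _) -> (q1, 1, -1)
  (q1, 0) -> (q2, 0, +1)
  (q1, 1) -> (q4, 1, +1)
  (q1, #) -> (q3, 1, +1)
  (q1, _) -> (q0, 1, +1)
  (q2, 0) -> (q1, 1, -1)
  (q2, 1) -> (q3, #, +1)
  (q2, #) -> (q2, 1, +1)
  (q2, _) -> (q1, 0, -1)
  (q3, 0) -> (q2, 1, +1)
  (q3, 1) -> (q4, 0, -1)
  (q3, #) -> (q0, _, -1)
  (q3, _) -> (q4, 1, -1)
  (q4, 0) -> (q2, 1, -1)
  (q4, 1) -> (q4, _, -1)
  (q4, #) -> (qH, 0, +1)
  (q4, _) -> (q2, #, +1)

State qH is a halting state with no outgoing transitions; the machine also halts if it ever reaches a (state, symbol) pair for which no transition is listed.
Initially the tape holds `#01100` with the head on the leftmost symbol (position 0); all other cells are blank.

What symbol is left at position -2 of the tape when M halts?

1

state=q0 head=0 tape=__[#]01100   (q0,#)→(q1,_,-1)
state=q1 head=-1 tape=_[_]_01100   (q1,_)→(q0,1,+1)
state=q0 head=0 tape=_1[_]01100   (q0,_)→(q1,1,-1)
state=q1 head=-1 tape=_[1]101100   (q1,1)→(q4,1,+1)
state=q4 head=0 tape=_1[1]01100   (q4,1)→(q4,_,-1)
state=q4 head=-1 tape=_[1]_01100   (q4,1)→(q4,_,-1)
state=q4 head=-2 tape=[_]__01100   (q4,_)→(q2,#,+1)
state=q2 head=-1 tape=#[_]_01100   (q2,_)→(q1,0,-1)
state=q1 head=-2 tape=[#]0_01100   (q1,#)→(q3,1,+1)
state=q3 head=-1 tape=1[0]_01100   (q3,0)→(q2,1,+1)
state=q2 head=0 tape=11[_]01100   (q2,_)→(q1,0,-1)
state=q1 head=-1 tape=1[1]001100   (q1,1)→(q4,1,+1)
state=q4 head=0 tape=11[0]01100   (q4,0)→(q2,1,-1)
state=q2 head=-1 tape=1[1]101100   (q2,1)→(q3,#,+1)
state=q3 head=0 tape=1#[1]01100   (q3,1)→(q4,0,-1)
state=q4 head=-1 tape=1[#]001100   (q4,#)→(qH,0,+1)
state=qH head=0 tape=10[0]01100
Cell -2 holds 1 when M halts.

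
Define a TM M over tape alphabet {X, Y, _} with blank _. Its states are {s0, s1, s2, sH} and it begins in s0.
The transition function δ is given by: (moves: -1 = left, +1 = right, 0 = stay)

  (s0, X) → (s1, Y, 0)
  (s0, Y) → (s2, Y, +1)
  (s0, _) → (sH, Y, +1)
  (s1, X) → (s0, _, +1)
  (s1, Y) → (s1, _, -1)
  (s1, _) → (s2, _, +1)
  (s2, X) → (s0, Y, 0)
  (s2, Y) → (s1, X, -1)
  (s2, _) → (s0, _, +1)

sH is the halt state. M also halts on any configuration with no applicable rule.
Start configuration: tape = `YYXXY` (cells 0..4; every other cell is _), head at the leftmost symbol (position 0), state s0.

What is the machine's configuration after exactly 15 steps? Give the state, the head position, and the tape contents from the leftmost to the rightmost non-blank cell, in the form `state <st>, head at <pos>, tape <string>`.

s0 | _[Y]YXXY   read Y → write Y, move +1, go to s2
s2 | _Y[Y]XXY   read Y → write X, move -1, go to s1
s1 | _[Y]XXXY   read Y → write _, move -1, go to s1
s1 | [_]_XXXY   read _ → write _, move +1, go to s2
s2 | _[_]XXXY   read _ → write _, move +1, go to s0
s0 | __[X]XXY   read X → write Y, move 0, go to s1
s1 | __[Y]XXY   read Y → write _, move -1, go to s1
s1 | _[_]_XXY   read _ → write _, move +1, go to s2
s2 | __[_]XXY   read _ → write _, move +1, go to s0
s0 | ___[X]XY   read X → write Y, move 0, go to s1
s1 | ___[Y]XY   read Y → write _, move -1, go to s1
s1 | __[_]_XY   read _ → write _, move +1, go to s2
s2 | ___[_]XY   read _ → write _, move +1, go to s0
s0 | ____[X]Y   read X → write Y, move 0, go to s1
s1 | ____[Y]Y   read Y → write _, move -1, go to s1
s1 | ___[_]_Y
After 15 steps: state s1, head at 2, tape Y.

state s1, head at 2, tape Y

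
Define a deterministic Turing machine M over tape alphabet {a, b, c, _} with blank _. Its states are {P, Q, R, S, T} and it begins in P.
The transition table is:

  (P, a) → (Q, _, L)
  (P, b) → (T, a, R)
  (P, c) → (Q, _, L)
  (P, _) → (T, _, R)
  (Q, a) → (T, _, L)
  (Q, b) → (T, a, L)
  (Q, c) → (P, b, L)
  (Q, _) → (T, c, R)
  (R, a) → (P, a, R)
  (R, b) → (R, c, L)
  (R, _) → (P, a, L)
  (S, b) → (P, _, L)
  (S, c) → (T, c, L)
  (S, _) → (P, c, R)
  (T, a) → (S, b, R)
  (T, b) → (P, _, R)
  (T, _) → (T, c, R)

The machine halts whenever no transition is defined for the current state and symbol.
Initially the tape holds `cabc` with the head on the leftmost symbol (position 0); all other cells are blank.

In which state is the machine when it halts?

P | _[c]abc   read c → write _, move L, go to Q
Q | [_]_abc   read _ → write c, move R, go to T
T | c[_]abc   read _ → write c, move R, go to T
T | cc[a]bc   read a → write b, move R, go to S
S | ccb[b]c   read b → write _, move L, go to P
P | cc[b]_c   read b → write a, move R, go to T
T | cca[_]c   read _ → write c, move R, go to T
T | ccac[c]
No transition is defined for (T, c); M halts in state T.

T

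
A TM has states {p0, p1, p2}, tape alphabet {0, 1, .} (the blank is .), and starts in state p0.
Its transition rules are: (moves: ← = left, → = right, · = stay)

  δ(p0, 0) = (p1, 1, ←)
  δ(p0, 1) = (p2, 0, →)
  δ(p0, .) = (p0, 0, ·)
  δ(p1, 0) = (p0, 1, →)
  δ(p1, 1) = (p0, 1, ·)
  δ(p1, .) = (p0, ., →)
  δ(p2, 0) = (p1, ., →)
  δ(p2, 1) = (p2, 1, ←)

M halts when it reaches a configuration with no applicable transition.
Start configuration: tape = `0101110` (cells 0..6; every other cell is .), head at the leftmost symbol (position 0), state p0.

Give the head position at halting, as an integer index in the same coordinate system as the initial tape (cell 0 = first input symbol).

9

state=p0 head=0 tape=.[0]101110...   (p0,0)→(p1,1,←)
state=p1 head=-1 tape=[.]1101110...   (p1,.)→(p0,.,→)
state=p0 head=0 tape=.[1]101110...   (p0,1)→(p2,0,→)
state=p2 head=1 tape=.0[1]01110...   (p2,1)→(p2,1,←)
state=p2 head=0 tape=.[0]101110...   (p2,0)→(p1,.,→)
state=p1 head=1 tape=..[1]01110...   (p1,1)→(p0,1,·)
state=p0 head=1 tape=..[1]01110...   (p0,1)→(p2,0,→)
state=p2 head=2 tape=..0[0]1110...   (p2,0)→(p1,.,→)
state=p1 head=3 tape=..0.[1]110...   (p1,1)→(p0,1,·)
state=p0 head=3 tape=..0.[1]110...   (p0,1)→(p2,0,→)
state=p2 head=4 tape=..0.0[1]10...   (p2,1)→(p2,1,←)
state=p2 head=3 tape=..0.[0]110...   (p2,0)→(p1,.,→)
state=p1 head=4 tape=..0..[1]10...   (p1,1)→(p0,1,·)
state=p0 head=4 tape=..0..[1]10...   (p0,1)→(p2,0,→)
state=p2 head=5 tape=..0..0[1]0...   (p2,1)→(p2,1,←)
state=p2 head=4 tape=..0..[0]10...   (p2,0)→(p1,.,→)
state=p1 head=5 tape=..0...[1]0...   (p1,1)→(p0,1,·)
state=p0 head=5 tape=..0...[1]0...   (p0,1)→(p2,0,→)
state=p2 head=6 tape=..0...0[0]...   (p2,0)→(p1,.,→)
state=p1 head=7 tape=..0...0.[.]..   (p1,.)→(p0,.,→)
state=p0 head=8 tape=..0...0..[.].   (p0,.)→(p0,0,·)
state=p0 head=8 tape=..0...0..[0].   (p0,0)→(p1,1,←)
state=p1 head=7 tape=..0...0.[.]1.   (p1,.)→(p0,.,→)
state=p0 head=8 tape=..0...0..[1].   (p0,1)→(p2,0,→)
state=p2 head=9 tape=..0...0..0[.]
At halt the head is at cell 9.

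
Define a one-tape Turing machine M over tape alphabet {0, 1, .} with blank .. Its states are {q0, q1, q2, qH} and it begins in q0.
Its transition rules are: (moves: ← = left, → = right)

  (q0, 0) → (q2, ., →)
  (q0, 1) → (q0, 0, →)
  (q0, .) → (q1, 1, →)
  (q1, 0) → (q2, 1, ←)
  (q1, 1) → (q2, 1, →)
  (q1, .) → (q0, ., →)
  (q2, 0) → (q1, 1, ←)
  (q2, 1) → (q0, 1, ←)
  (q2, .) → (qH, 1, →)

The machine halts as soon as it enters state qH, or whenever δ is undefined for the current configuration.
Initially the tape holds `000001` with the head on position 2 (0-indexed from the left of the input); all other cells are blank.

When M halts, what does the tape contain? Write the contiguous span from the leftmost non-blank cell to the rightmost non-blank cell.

state=q0 head=2 tape=00[0]001..   (q0,0)→(q2,.,→)
state=q2 head=3 tape=00.[0]01..   (q2,0)→(q1,1,←)
state=q1 head=2 tape=00[.]101..   (q1,.)→(q0,.,→)
state=q0 head=3 tape=00.[1]01..   (q0,1)→(q0,0,→)
state=q0 head=4 tape=00.0[0]1..   (q0,0)→(q2,.,→)
state=q2 head=5 tape=00.0.[1]..   (q2,1)→(q0,1,←)
state=q0 head=4 tape=00.0[.]1..   (q0,.)→(q1,1,→)
state=q1 head=5 tape=00.01[1]..   (q1,1)→(q2,1,→)
state=q2 head=6 tape=00.011[.].   (q2,.)→(qH,1,→)
state=qH head=7 tape=00.0111[.]
The non-blank tape span at halt is 00.0111.

00.0111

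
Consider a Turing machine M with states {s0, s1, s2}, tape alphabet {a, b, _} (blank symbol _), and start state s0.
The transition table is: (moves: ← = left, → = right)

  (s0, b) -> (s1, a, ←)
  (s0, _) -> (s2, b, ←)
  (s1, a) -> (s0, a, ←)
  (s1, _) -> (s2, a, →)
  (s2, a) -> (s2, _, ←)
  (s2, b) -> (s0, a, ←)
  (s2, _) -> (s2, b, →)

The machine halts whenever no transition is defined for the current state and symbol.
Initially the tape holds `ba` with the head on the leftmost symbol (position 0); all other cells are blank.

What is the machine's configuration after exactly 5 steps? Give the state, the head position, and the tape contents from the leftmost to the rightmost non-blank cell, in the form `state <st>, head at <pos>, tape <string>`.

state s2, head at -1, tape b__a

state=s0 head=0 tape=__[b]a   (s0,b)→(s1,a,←)
state=s1 head=-1 tape=_[_]aa   (s1,_)→(s2,a,→)
state=s2 head=0 tape=_a[a]a   (s2,a)→(s2,_,←)
state=s2 head=-1 tape=_[a]_a   (s2,a)→(s2,_,←)
state=s2 head=-2 tape=[_]__a   (s2,_)→(s2,b,→)
state=s2 head=-1 tape=b[_]_a
After 5 steps: state s2, head at -1, tape b__a.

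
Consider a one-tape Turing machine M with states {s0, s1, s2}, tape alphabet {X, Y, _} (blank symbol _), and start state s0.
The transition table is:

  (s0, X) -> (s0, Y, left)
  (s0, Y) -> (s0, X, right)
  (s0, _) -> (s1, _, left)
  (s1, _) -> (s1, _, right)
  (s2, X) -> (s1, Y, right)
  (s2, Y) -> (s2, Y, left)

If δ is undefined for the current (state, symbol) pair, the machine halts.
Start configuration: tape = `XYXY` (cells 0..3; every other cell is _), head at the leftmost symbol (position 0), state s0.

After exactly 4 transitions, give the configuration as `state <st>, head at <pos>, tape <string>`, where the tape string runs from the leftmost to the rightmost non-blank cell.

state s1, head at 0, tape YYXY

s0 | __[X]YXY   read X → write Y, move left, go to s0
s0 | _[_]YYXY   read _ → write _, move left, go to s1
s1 | [_]_YYXY   read _ → write _, move right, go to s1
s1 | _[_]YYXY   read _ → write _, move right, go to s1
s1 | __[Y]YXY
After 4 steps: state s1, head at 0, tape YYXY.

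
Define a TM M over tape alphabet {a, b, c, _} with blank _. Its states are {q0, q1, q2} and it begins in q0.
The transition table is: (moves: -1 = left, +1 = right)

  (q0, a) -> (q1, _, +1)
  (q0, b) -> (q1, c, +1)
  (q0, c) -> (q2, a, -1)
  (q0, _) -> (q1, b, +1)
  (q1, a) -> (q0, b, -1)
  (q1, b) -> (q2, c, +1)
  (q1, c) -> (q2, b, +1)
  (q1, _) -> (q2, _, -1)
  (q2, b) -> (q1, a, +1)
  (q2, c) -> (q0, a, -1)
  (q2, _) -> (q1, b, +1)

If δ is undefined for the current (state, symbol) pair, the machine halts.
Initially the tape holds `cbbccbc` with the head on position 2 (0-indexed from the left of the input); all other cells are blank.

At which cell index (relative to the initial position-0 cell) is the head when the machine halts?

state=q0 head=2 tape=_cb[b]ccbc   (q0,b)→(q1,c,+1)
state=q1 head=3 tape=_cbc[c]cbc   (q1,c)→(q2,b,+1)
state=q2 head=4 tape=_cbcb[c]bc   (q2,c)→(q0,a,-1)
state=q0 head=3 tape=_cbc[b]abc   (q0,b)→(q1,c,+1)
state=q1 head=4 tape=_cbcc[a]bc   (q1,a)→(q0,b,-1)
state=q0 head=3 tape=_cbc[c]bbc   (q0,c)→(q2,a,-1)
state=q2 head=2 tape=_cb[c]abbc   (q2,c)→(q0,a,-1)
state=q0 head=1 tape=_c[b]aabbc   (q0,b)→(q1,c,+1)
state=q1 head=2 tape=_cc[a]abbc   (q1,a)→(q0,b,-1)
state=q0 head=1 tape=_c[c]babbc   (q0,c)→(q2,a,-1)
state=q2 head=0 tape=_[c]ababbc   (q2,c)→(q0,a,-1)
state=q0 head=-1 tape=[_]aababbc   (q0,_)→(q1,b,+1)
state=q1 head=0 tape=b[a]ababbc   (q1,a)→(q0,b,-1)
state=q0 head=-1 tape=[b]bababbc   (q0,b)→(q1,c,+1)
state=q1 head=0 tape=c[b]ababbc   (q1,b)→(q2,c,+1)
state=q2 head=1 tape=cc[a]babbc
At halt the head is at cell 1.

1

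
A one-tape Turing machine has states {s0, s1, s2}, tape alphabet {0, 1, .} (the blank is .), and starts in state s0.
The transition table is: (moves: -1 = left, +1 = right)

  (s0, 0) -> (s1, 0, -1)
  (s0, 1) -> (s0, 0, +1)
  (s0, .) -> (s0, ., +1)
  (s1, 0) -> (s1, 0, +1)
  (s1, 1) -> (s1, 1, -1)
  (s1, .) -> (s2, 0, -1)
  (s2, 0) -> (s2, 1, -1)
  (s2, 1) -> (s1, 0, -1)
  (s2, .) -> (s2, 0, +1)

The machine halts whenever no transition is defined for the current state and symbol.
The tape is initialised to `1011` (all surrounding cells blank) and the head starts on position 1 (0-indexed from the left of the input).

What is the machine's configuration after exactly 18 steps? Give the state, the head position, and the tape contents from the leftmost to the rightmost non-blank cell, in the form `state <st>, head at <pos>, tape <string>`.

state s1, head at -1, tape 0011011

s0 | ...1[0]11   read 0 → write 0, move -1, go to s1
s1 | ...[1]011   read 1 → write 1, move -1, go to s1
s1 | ..[.]1011   read . → write 0, move -1, go to s2
s2 | .[.]01011   read . → write 0, move +1, go to s2
s2 | .0[0]1011   read 0 → write 1, move -1, go to s2
s2 | .[0]11011   read 0 → write 1, move -1, go to s2
s2 | [.]111011   read . → write 0, move +1, go to s2
s2 | 0[1]11011   read 1 → write 0, move -1, go to s1
s1 | [0]011011   read 0 → write 0, move +1, go to s1
s1 | 0[0]11011   read 0 → write 0, move +1, go to s1
s1 | 00[1]1011   read 1 → write 1, move -1, go to s1
s1 | 0[0]11011   read 0 → write 0, move +1, go to s1
s1 | 00[1]1011   read 1 → write 1, move -1, go to s1
s1 | 0[0]11011   read 0 → write 0, move +1, go to s1
s1 | 00[1]1011   read 1 → write 1, move -1, go to s1
s1 | 0[0]11011   read 0 → write 0, move +1, go to s1
s1 | 00[1]1011   read 1 → write 1, move -1, go to s1
s1 | 0[0]11011   read 0 → write 0, move +1, go to s1
s1 | 00[1]1011
After 18 steps: state s1, head at -1, tape 0011011.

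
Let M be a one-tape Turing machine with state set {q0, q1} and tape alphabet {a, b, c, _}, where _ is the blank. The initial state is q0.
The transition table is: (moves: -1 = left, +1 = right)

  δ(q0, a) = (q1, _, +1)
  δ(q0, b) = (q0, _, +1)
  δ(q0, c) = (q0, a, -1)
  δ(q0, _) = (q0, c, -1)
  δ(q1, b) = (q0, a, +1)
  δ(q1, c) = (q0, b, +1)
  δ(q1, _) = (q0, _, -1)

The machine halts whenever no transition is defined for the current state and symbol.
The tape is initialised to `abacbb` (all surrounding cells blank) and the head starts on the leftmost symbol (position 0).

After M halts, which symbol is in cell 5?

q0 | [a]bacbb_   read a → write _, move +1, go to q1
q1 | _[b]acbb_   read b → write a, move +1, go to q0
q0 | _a[a]cbb_   read a → write _, move +1, go to q1
q1 | _a_[c]bb_   read c → write b, move +1, go to q0
q0 | _a_b[b]b_   read b → write _, move +1, go to q0
q0 | _a_b_[b]_   read b → write _, move +1, go to q0
q0 | _a_b__[_]   read _ → write c, move -1, go to q0
q0 | _a_b_[_]c   read _ → write c, move -1, go to q0
q0 | _a_b[_]cc   read _ → write c, move -1, go to q0
q0 | _a_[b]ccc   read b → write _, move +1, go to q0
q0 | _a__[c]cc   read c → write a, move -1, go to q0
q0 | _a_[_]acc   read _ → write c, move -1, go to q0
q0 | _a[_]cacc   read _ → write c, move -1, go to q0
q0 | _[a]ccacc   read a → write _, move +1, go to q1
q1 | __[c]cacc   read c → write b, move +1, go to q0
q0 | __b[c]acc   read c → write a, move -1, go to q0
q0 | __[b]aacc   read b → write _, move +1, go to q0
q0 | ___[a]acc   read a → write _, move +1, go to q1
q1 | ____[a]cc
Cell 5 holds c when M halts.

c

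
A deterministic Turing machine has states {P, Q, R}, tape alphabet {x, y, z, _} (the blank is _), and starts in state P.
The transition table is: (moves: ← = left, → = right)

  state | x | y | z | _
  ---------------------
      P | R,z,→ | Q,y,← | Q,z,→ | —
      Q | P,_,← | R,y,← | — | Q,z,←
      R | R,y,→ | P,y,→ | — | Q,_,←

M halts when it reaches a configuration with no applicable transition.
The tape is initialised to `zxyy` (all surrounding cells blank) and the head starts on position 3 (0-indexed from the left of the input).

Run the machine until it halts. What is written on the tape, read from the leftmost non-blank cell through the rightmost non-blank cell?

zyyy

state=P head=3 tape=zxy[y]   (P,y)→(Q,y,←)
state=Q head=2 tape=zx[y]y   (Q,y)→(R,y,←)
state=R head=1 tape=z[x]yy   (R,x)→(R,y,→)
state=R head=2 tape=zy[y]y   (R,y)→(P,y,→)
state=P head=3 tape=zyy[y]   (P,y)→(Q,y,←)
state=Q head=2 tape=zy[y]y   (Q,y)→(R,y,←)
state=R head=1 tape=z[y]yy   (R,y)→(P,y,→)
state=P head=2 tape=zy[y]y   (P,y)→(Q,y,←)
state=Q head=1 tape=z[y]yy   (Q,y)→(R,y,←)
state=R head=0 tape=[z]yyy
The non-blank tape span at halt is zyyy.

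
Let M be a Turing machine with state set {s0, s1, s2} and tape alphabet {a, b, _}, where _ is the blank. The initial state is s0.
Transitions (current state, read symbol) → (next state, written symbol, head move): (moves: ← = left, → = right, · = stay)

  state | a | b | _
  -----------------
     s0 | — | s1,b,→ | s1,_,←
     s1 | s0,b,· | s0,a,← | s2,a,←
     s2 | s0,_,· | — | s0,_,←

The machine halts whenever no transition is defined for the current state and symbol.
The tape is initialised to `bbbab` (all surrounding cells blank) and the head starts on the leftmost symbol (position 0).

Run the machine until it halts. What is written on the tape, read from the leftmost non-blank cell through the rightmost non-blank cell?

bbbbba

s0 | [b]bbab_   read b → write b, move →, go to s1
s1 | b[b]bab_   read b → write a, move ←, go to s0
s0 | [b]abab_   read b → write b, move →, go to s1
s1 | b[a]bab_   read a → write b, move ·, go to s0
s0 | b[b]bab_   read b → write b, move →, go to s1
s1 | bb[b]ab_   read b → write a, move ←, go to s0
s0 | b[b]aab_   read b → write b, move →, go to s1
s1 | bb[a]ab_   read a → write b, move ·, go to s0
s0 | bb[b]ab_   read b → write b, move →, go to s1
s1 | bbb[a]b_   read a → write b, move ·, go to s0
s0 | bbb[b]b_   read b → write b, move →, go to s1
s1 | bbbb[b]_   read b → write a, move ←, go to s0
s0 | bbb[b]a_   read b → write b, move →, go to s1
s1 | bbbb[a]_   read a → write b, move ·, go to s0
s0 | bbbb[b]_   read b → write b, move →, go to s1
s1 | bbbbb[_]   read _ → write a, move ←, go to s2
s2 | bbbb[b]a
The non-blank tape span at halt is bbbbba.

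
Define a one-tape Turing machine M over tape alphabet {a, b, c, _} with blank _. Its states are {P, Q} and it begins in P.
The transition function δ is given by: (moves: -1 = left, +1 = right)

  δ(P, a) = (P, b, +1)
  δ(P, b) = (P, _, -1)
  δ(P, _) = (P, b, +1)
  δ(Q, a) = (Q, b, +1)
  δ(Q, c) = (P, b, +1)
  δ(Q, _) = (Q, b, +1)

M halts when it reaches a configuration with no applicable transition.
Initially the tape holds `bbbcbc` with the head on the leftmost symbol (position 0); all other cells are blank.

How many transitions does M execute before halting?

21

state=P head=0 tape=___[b]bbcbc   (P,b)→(P,_,-1)
state=P head=-1 tape=__[_]_bbcbc   (P,_)→(P,b,+1)
state=P head=0 tape=__b[_]bbcbc   (P,_)→(P,b,+1)
state=P head=1 tape=__bb[b]bcbc   (P,b)→(P,_,-1)
state=P head=0 tape=__b[b]_bcbc   (P,b)→(P,_,-1)
state=P head=-1 tape=__[b]__bcbc   (P,b)→(P,_,-1)
state=P head=-2 tape=_[_]___bcbc   (P,_)→(P,b,+1)
state=P head=-1 tape=_b[_]__bcbc   (P,_)→(P,b,+1)
state=P head=0 tape=_bb[_]_bcbc   (P,_)→(P,b,+1)
state=P head=1 tape=_bbb[_]bcbc   (P,_)→(P,b,+1)
state=P head=2 tape=_bbbb[b]cbc   (P,b)→(P,_,-1)
state=P head=1 tape=_bbb[b]_cbc   (P,b)→(P,_,-1)
state=P head=0 tape=_bb[b]__cbc   (P,b)→(P,_,-1)
state=P head=-1 tape=_b[b]___cbc   (P,b)→(P,_,-1)
state=P head=-2 tape=_[b]____cbc   (P,b)→(P,_,-1)
state=P head=-3 tape=[_]_____cbc   (P,_)→(P,b,+1)
state=P head=-2 tape=b[_]____cbc   (P,_)→(P,b,+1)
state=P head=-1 tape=bb[_]___cbc   (P,_)→(P,b,+1)
state=P head=0 tape=bbb[_]__cbc   (P,_)→(P,b,+1)
state=P head=1 tape=bbbb[_]_cbc   (P,_)→(P,b,+1)
state=P head=2 tape=bbbbb[_]cbc   (P,_)→(P,b,+1)
state=P head=3 tape=bbbbbb[c]bc
M halts after 21 transitions.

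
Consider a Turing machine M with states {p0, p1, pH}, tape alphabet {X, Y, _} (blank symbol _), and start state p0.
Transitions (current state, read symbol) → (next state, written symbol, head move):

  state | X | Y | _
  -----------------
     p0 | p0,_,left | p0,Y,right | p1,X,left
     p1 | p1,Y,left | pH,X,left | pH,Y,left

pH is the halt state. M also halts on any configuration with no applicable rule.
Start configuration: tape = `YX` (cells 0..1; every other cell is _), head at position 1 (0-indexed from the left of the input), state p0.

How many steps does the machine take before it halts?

4

p0 | _Y[X]   read X → write _, move left, go to p0
p0 | _[Y]_   read Y → write Y, move right, go to p0
p0 | _Y[_]   read _ → write X, move left, go to p1
p1 | _[Y]X   read Y → write X, move left, go to pH
pH | [_]XX
M halts after 4 transitions.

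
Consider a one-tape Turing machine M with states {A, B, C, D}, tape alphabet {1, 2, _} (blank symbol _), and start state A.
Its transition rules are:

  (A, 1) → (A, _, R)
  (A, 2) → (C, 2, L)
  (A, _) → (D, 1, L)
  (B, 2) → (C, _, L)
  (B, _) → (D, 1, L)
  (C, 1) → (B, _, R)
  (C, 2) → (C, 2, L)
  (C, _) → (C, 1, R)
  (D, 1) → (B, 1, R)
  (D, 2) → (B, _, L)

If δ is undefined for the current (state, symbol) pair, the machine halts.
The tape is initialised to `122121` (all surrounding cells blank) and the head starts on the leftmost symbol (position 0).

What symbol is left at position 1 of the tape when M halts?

A | [1]22121_   read 1 → write _, move R, go to A
A | _[2]2121_   read 2 → write 2, move L, go to C
C | [_]22121_   read _ → write 1, move R, go to C
C | 1[2]2121_   read 2 → write 2, move L, go to C
C | [1]22121_   read 1 → write _, move R, go to B
B | _[2]2121_   read 2 → write _, move L, go to C
C | [_]_2121_   read _ → write 1, move R, go to C
C | 1[_]2121_   read _ → write 1, move R, go to C
C | 11[2]121_   read 2 → write 2, move L, go to C
C | 1[1]2121_   read 1 → write _, move R, go to B
B | 1_[2]121_   read 2 → write _, move L, go to C
C | 1[_]_121_   read _ → write 1, move R, go to C
C | 11[_]121_   read _ → write 1, move R, go to C
C | 111[1]21_   read 1 → write _, move R, go to B
B | 111_[2]1_   read 2 → write _, move L, go to C
C | 111[_]_1_   read _ → write 1, move R, go to C
C | 1111[_]1_   read _ → write 1, move R, go to C
C | 11111[1]_   read 1 → write _, move R, go to B
B | 11111_[_]   read _ → write 1, move L, go to D
D | 11111[_]1
Cell 1 holds 1 when M halts.

1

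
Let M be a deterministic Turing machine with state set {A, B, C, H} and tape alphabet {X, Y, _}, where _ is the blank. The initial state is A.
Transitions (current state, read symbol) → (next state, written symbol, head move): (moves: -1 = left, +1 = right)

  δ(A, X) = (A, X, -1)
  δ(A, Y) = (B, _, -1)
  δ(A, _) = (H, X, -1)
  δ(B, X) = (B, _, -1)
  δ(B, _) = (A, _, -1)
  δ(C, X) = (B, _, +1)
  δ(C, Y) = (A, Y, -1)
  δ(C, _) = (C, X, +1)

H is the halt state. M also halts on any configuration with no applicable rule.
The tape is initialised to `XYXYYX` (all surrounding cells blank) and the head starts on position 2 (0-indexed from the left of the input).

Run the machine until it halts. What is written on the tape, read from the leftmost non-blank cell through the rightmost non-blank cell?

X___XYYX

state=A head=2 tape=___XY[X]YYX   (A,X)→(A,X,-1)
state=A head=1 tape=___X[Y]XYYX   (A,Y)→(B,_,-1)
state=B head=0 tape=___[X]_XYYX   (B,X)→(B,_,-1)
state=B head=-1 tape=__[_]__XYYX   (B,_)→(A,_,-1)
state=A head=-2 tape=_[_]___XYYX   (A,_)→(H,X,-1)
state=H head=-3 tape=[_]X___XYYX
The non-blank tape span at halt is X___XYYX.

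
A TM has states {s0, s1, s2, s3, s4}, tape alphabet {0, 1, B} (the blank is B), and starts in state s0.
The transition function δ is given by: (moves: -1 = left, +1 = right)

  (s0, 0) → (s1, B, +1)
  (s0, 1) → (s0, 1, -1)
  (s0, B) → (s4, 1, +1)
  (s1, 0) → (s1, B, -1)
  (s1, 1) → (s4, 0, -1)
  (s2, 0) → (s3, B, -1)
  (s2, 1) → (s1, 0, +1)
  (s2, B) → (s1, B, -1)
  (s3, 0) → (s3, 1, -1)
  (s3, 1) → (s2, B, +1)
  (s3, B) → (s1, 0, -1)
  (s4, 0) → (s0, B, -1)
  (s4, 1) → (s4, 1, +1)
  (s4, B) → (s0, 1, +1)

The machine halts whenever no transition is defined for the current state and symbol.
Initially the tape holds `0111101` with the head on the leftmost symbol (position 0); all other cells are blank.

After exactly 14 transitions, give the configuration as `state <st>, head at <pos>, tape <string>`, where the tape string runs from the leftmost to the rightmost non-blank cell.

state s1, head at 4, tape 1111BB1

state=s0 head=0 tape=[0]111101   (s0,0)→(s1,B,+1)
state=s1 head=1 tape=B[1]11101   (s1,1)→(s4,0,-1)
state=s4 head=0 tape=[B]011101   (s4,B)→(s0,1,+1)
state=s0 head=1 tape=1[0]11101   (s0,0)→(s1,B,+1)
state=s1 head=2 tape=1B[1]1101   (s1,1)→(s4,0,-1)
state=s4 head=1 tape=1[B]01101   (s4,B)→(s0,1,+1)
state=s0 head=2 tape=11[0]1101   (s0,0)→(s1,B,+1)
state=s1 head=3 tape=11B[1]101   (s1,1)→(s4,0,-1)
state=s4 head=2 tape=11[B]0101   (s4,B)→(s0,1,+1)
state=s0 head=3 tape=111[0]101   (s0,0)→(s1,B,+1)
state=s1 head=4 tape=111B[1]01   (s1,1)→(s4,0,-1)
state=s4 head=3 tape=111[B]001   (s4,B)→(s0,1,+1)
state=s0 head=4 tape=1111[0]01   (s0,0)→(s1,B,+1)
state=s1 head=5 tape=1111B[0]1   (s1,0)→(s1,B,-1)
state=s1 head=4 tape=1111[B]B1
After 14 steps: state s1, head at 4, tape 1111BB1.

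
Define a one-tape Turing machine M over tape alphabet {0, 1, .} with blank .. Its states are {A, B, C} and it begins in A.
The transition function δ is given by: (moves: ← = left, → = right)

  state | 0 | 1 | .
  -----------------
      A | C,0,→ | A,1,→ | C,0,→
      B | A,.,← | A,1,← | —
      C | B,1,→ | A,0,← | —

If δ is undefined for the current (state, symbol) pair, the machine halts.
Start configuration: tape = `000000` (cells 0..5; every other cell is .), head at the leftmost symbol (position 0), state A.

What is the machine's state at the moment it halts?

B

state=A head=0 tape=[0]00000.   (A,0)→(C,0,→)
state=C head=1 tape=0[0]0000.   (C,0)→(B,1,→)
state=B head=2 tape=01[0]000.   (B,0)→(A,.,←)
state=A head=1 tape=0[1].000.   (A,1)→(A,1,→)
state=A head=2 tape=01[.]000.   (A,.)→(C,0,→)
state=C head=3 tape=010[0]00.   (C,0)→(B,1,→)
state=B head=4 tape=0101[0]0.   (B,0)→(A,.,←)
state=A head=3 tape=010[1].0.   (A,1)→(A,1,→)
state=A head=4 tape=0101[.]0.   (A,.)→(C,0,→)
state=C head=5 tape=01010[0].   (C,0)→(B,1,→)
state=B head=6 tape=010101[.]
No transition is defined for (B, .); M halts in state B.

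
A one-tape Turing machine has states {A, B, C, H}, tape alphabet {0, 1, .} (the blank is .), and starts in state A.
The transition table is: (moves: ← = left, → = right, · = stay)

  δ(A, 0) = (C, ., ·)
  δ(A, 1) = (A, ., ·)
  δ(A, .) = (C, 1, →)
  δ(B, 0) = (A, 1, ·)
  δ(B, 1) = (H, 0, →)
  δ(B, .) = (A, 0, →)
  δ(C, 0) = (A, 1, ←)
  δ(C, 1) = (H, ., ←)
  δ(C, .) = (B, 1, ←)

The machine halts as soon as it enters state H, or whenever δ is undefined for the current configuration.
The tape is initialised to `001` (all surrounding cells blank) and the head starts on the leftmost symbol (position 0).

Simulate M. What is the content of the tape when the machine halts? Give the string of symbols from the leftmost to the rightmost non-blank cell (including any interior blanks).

A | .[0]01   read 0 → write ., move ·, go to C
C | .[.]01   read . → write 1, move ←, go to B
B | [.]101   read . → write 0, move →, go to A
A | 0[1]01   read 1 → write ., move ·, go to A
A | 0[.]01   read . → write 1, move →, go to C
C | 01[0]1   read 0 → write 1, move ←, go to A
A | 0[1]11   read 1 → write ., move ·, go to A
A | 0[.]11   read . → write 1, move →, go to C
C | 01[1]1   read 1 → write ., move ←, go to H
H | 0[1].1
The non-blank tape span at halt is 01.1.

01.1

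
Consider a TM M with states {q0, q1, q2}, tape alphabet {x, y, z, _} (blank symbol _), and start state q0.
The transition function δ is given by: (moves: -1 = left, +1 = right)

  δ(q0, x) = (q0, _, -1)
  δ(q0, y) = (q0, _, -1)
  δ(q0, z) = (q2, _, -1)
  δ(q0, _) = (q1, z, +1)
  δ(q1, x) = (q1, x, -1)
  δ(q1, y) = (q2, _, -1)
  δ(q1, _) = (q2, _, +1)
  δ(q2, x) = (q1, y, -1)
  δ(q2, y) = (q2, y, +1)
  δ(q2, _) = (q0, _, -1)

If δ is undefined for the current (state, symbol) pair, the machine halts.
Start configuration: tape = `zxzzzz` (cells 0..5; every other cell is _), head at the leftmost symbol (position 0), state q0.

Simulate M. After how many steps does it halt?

10

q0 | __[z]xzzzz   read z → write _, move -1, go to q2
q2 | _[_]_xzzzz   read _ → write _, move -1, go to q0
q0 | [_]__xzzzz   read _ → write z, move +1, go to q1
q1 | z[_]_xzzzz   read _ → write _, move +1, go to q2
q2 | z_[_]xzzzz   read _ → write _, move -1, go to q0
q0 | z[_]_xzzzz   read _ → write z, move +1, go to q1
q1 | zz[_]xzzzz   read _ → write _, move +1, go to q2
q2 | zz_[x]zzzz   read x → write y, move -1, go to q1
q1 | zz[_]yzzzz   read _ → write _, move +1, go to q2
q2 | zz_[y]zzzz   read y → write y, move +1, go to q2
q2 | zz_y[z]zzz
M halts after 10 transitions.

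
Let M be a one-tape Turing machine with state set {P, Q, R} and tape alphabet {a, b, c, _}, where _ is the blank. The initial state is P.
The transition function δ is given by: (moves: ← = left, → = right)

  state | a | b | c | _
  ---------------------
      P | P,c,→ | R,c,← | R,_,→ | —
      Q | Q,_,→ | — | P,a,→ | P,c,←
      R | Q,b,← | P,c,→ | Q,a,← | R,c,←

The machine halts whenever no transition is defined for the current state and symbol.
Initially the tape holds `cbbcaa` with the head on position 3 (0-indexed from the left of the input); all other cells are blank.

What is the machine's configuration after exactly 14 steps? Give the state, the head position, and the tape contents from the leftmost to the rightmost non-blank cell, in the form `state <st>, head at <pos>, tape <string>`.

state P, head at -1, tape caaaba

state=P head=3 tape=_cbb[c]aa   (P,c)→(R,_,→)
state=R head=4 tape=_cbb_[a]a   (R,a)→(Q,b,←)
state=Q head=3 tape=_cbb[_]ba   (Q,_)→(P,c,←)
state=P head=2 tape=_cb[b]cba   (P,b)→(R,c,←)
state=R head=1 tape=_c[b]ccba   (R,b)→(P,c,→)
state=P head=2 tape=_cc[c]cba   (P,c)→(R,_,→)
state=R head=3 tape=_cc_[c]ba   (R,c)→(Q,a,←)
state=Q head=2 tape=_cc[_]aba   (Q,_)→(P,c,←)
state=P head=1 tape=_c[c]caba   (P,c)→(R,_,→)
state=R head=2 tape=_c_[c]aba   (R,c)→(Q,a,←)
state=Q head=1 tape=_c[_]aaba   (Q,_)→(P,c,←)
state=P head=0 tape=_[c]caaba   (P,c)→(R,_,→)
state=R head=1 tape=__[c]aaba   (R,c)→(Q,a,←)
state=Q head=0 tape=_[_]aaaba   (Q,_)→(P,c,←)
state=P head=-1 tape=[_]caaaba
After 14 steps: state P, head at -1, tape caaaba.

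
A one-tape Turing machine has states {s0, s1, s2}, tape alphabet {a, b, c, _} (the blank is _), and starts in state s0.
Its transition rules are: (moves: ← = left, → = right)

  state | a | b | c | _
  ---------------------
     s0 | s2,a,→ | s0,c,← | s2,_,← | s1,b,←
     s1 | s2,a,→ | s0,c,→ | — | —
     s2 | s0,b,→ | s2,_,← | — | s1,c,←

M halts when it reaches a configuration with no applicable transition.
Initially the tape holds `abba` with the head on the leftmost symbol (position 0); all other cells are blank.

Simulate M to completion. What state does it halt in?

s1

state=s0 head=0 tape=__[a]bba   (s0,a)→(s2,a,→)
state=s2 head=1 tape=__a[b]ba   (s2,b)→(s2,_,←)
state=s2 head=0 tape=__[a]_ba   (s2,a)→(s0,b,→)
state=s0 head=1 tape=__b[_]ba   (s0,_)→(s1,b,←)
state=s1 head=0 tape=__[b]bba   (s1,b)→(s0,c,→)
state=s0 head=1 tape=__c[b]ba   (s0,b)→(s0,c,←)
state=s0 head=0 tape=__[c]cba   (s0,c)→(s2,_,←)
state=s2 head=-1 tape=_[_]_cba   (s2,_)→(s1,c,←)
state=s1 head=-2 tape=[_]c_cba
No transition is defined for (s1, _); M halts in state s1.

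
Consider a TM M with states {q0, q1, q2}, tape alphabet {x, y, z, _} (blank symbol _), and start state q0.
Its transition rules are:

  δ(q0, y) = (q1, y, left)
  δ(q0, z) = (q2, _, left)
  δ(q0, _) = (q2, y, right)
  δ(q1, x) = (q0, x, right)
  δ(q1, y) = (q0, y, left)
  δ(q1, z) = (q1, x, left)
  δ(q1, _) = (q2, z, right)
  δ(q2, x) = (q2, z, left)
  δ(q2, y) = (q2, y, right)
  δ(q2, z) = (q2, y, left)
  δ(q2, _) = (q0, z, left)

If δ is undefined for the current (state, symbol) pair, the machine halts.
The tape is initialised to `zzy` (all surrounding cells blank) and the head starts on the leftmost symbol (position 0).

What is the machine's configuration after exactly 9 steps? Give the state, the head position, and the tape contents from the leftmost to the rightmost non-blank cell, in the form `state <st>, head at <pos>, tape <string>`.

state q0, head at -3, tape yyzzy

state=q0 head=0 tape=___[z]zy   (q0,z)→(q2,_,left)
state=q2 head=-1 tape=__[_]_zy   (q2,_)→(q0,z,left)
state=q0 head=-2 tape=_[_]z_zy   (q0,_)→(q2,y,right)
state=q2 head=-1 tape=_y[z]_zy   (q2,z)→(q2,y,left)
state=q2 head=-2 tape=_[y]y_zy   (q2,y)→(q2,y,right)
state=q2 head=-1 tape=_y[y]_zy   (q2,y)→(q2,y,right)
state=q2 head=0 tape=_yy[_]zy   (q2,_)→(q0,z,left)
state=q0 head=-1 tape=_y[y]zzy   (q0,y)→(q1,y,left)
state=q1 head=-2 tape=_[y]yzzy   (q1,y)→(q0,y,left)
state=q0 head=-3 tape=[_]yyzzy
After 9 steps: state q0, head at -3, tape yyzzy.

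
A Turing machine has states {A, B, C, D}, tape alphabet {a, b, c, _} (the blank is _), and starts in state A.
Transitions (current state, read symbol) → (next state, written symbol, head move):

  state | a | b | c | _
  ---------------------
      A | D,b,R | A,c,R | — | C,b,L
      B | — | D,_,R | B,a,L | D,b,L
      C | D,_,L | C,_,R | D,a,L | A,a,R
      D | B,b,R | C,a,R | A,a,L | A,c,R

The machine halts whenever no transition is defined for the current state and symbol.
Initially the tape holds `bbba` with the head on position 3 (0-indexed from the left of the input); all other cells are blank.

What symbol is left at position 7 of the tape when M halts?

state=A head=3 tape=bbb[a]______   (A,a)→(D,b,R)
state=D head=4 tape=bbbb[_]_____   (D,_)→(A,c,R)
state=A head=5 tape=bbbbc[_]____   (A,_)→(C,b,L)
state=C head=4 tape=bbbb[c]b____   (C,c)→(D,a,L)
state=D head=3 tape=bbb[b]ab____   (D,b)→(C,a,R)
state=C head=4 tape=bbba[a]b____   (C,a)→(D,_,L)
state=D head=3 tape=bbb[a]_b____   (D,a)→(B,b,R)
state=B head=4 tape=bbbb[_]b____   (B,_)→(D,b,L)
state=D head=3 tape=bbb[b]bb____   (D,b)→(C,a,R)
state=C head=4 tape=bbba[b]b____   (C,b)→(C,_,R)
state=C head=5 tape=bbba_[b]____   (C,b)→(C,_,R)
state=C head=6 tape=bbba__[_]___   (C,_)→(A,a,R)
state=A head=7 tape=bbba__a[_]__   (A,_)→(C,b,L)
state=C head=6 tape=bbba__[a]b__   (C,a)→(D,_,L)
state=D head=5 tape=bbba_[_]_b__   (D,_)→(A,c,R)
state=A head=6 tape=bbba_c[_]b__   (A,_)→(C,b,L)
state=C head=5 tape=bbba_[c]bb__   (C,c)→(D,a,L)
state=D head=4 tape=bbba[_]abb__   (D,_)→(A,c,R)
state=A head=5 tape=bbbac[a]bb__   (A,a)→(D,b,R)
state=D head=6 tape=bbbacb[b]b__   (D,b)→(C,a,R)
state=C head=7 tape=bbbacba[b]__   (C,b)→(C,_,R)
state=C head=8 tape=bbbacba_[_]_   (C,_)→(A,a,R)
state=A head=9 tape=bbbacba_a[_]   (A,_)→(C,b,L)
state=C head=8 tape=bbbacba_[a]b   (C,a)→(D,_,L)
state=D head=7 tape=bbbacba[_]_b   (D,_)→(A,c,R)
state=A head=8 tape=bbbacbac[_]b   (A,_)→(C,b,L)
state=C head=7 tape=bbbacba[c]bb   (C,c)→(D,a,L)
state=D head=6 tape=bbbacb[a]abb   (D,a)→(B,b,R)
state=B head=7 tape=bbbacbb[a]bb
Cell 7 holds a when M halts.

a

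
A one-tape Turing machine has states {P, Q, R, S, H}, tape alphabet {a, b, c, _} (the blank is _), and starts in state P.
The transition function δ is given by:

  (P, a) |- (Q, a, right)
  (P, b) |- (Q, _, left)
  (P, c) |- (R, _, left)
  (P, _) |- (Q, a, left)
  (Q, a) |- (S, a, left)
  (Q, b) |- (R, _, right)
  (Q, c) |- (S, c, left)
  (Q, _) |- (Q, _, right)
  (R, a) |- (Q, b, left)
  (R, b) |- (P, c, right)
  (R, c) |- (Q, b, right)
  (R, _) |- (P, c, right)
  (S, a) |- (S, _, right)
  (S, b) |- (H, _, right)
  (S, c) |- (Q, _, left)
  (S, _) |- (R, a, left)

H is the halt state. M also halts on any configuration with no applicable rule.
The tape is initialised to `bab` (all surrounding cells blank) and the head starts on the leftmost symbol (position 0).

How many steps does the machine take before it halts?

P | _[b]ab_   read b → write _, move left, go to Q
Q | [_]_ab_   read _ → write _, move right, go to Q
Q | _[_]ab_   read _ → write _, move right, go to Q
Q | __[a]b_   read a → write a, move left, go to S
S | _[_]ab_   read _ → write a, move left, go to R
R | [_]aab_   read _ → write c, move right, go to P
P | c[a]ab_   read a → write a, move right, go to Q
Q | ca[a]b_   read a → write a, move left, go to S
S | c[a]ab_   read a → write _, move right, go to S
S | c_[a]b_   read a → write _, move right, go to S
S | c__[b]_   read b → write _, move right, go to H
H | c___[_]
M halts after 11 transitions.

11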